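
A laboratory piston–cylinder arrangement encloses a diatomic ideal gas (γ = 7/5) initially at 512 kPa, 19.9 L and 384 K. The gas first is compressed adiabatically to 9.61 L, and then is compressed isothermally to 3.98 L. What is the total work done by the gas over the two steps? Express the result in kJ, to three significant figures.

Step 1 (adiabatic): W = (P₁V₁ − P₂V₂)/(γ−1) = (10189 − 13632)/0.4 = -8609 J.
After step 1: P = 1419 kPa, V = 9.61 L, T = 513.8 K.
Step 2 (isothermal): W = P₁V₁ ln(V₂/V₁) = (13632) ln(3.98/9.61) = -12017 J.
W_total = -8609 − 12017 = -20627 J.

W_total ≈ -20.6 kJ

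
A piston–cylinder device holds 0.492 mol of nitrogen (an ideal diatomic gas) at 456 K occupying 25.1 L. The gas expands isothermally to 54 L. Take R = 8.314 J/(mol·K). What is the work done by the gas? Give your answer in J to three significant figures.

Isothermal: W = nRT ln(V₂/V₁).
W = (0.492)(8.314)(456) × ln(54/25.1)
  = 1865 × 0.7661
W_by_gas = 1429 J.

W ≈ 1430 J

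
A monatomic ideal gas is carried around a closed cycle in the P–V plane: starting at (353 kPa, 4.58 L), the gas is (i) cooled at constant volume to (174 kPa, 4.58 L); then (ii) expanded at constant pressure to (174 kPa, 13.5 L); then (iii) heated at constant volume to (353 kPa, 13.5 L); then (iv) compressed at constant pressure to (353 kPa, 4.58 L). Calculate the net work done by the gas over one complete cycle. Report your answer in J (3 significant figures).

Constant-volume legs do no work.
W(ii) = (174)(13.5 − 4.58) = 1552 J; W(iv) = (353)(4.58 − 13.5) = -3149 J.
W_net = 1552 − 3149 = -1597 J (the counter-clockwise enclosed area).

W_net ≈ -1600 J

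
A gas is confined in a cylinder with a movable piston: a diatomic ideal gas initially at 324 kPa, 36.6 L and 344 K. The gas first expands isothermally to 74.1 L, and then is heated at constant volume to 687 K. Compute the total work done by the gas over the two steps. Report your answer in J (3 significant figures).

W_total ≈ 8360 J

Step 1 (isothermal): W = P₁V₁ ln(V₂/V₁) = (11858) ln(74.1/36.6) = 8365 J.
Step 2 (isochoric): W = 0 (constant volume).
W_total = 8365 + 0 = 8365 J.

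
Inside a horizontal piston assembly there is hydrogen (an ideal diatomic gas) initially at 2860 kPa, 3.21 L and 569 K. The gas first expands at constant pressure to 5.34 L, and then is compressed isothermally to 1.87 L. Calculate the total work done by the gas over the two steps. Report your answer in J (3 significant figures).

W_total ≈ -9930 J

Step 1 (isobaric): W = PΔV = (2860 kPa)(5.34 − 3.21 L) = 6092 J.
After step 1: P = 2860 kPa, V = 5.34 L, T = 946.6 K.
Step 2 (isothermal): W = P₁V₁ ln(V₂/V₁) = (15272) ln(1.87/5.34) = -16025 J.
W_total = 6092 − 16025 = -9933 J.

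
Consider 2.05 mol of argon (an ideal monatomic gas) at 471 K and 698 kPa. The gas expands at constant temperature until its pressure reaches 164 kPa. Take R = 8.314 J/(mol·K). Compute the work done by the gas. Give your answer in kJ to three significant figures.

Isothermal process: W = nRT ln(V₂/V₁) = nRT ln(P₁/P₂).
W = (2.05)(8.314)(471) × ln(698/164)
  = 8028 × ln(4.256) = 8028 × 1.448
W_by_gas = 11627 J.

W ≈ 11.6 kJ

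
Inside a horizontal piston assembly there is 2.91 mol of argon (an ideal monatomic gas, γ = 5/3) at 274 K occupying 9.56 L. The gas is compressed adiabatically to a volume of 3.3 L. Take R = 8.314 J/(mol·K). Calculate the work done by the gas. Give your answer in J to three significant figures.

Adiabatic: TV^(γ−1) = const with γ = 5/3.
T₂ = T₁ (V₁/V₂)^(γ−1) = 274 × (9.56/3.3)^0.667 = 274 × 2.032 = 556.8 K.
W_by = nCᵥ(T₁ − T₂) = (2.91)(12.47)(274 − 556.8) = -10264 J.

W ≈ -10300 J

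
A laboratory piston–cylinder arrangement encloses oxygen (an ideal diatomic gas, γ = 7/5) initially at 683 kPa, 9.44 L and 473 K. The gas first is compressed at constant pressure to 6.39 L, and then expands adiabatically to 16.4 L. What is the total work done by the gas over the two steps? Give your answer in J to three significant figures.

W_total ≈ 1340 J

Step 1 (isobaric): W = PΔV = (683 kPa)(6.39 − 9.44 L) = -2083 J.
After step 1: P = 683 kPa, V = 6.39 L, T = 320.2 K.
Step 2 (adiabatic): W = (P₁V₁ − P₂V₂)/(γ−1) = (4364 − 2994)/0.4 = 3427 J.
W_total = -2083 + 3427 = 1344 J.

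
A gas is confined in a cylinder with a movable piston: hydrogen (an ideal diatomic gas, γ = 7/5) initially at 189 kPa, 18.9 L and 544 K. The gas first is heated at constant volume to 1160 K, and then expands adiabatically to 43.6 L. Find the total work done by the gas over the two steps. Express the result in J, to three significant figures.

Step 1 (isochoric): W = 0 (constant volume).
After step 1: P = 403 kPa (V unchanged).
Step 2 (adiabatic): W = (P₁V₁ − P₂V₂)/(γ−1) = (7617 − 5452)/0.4 = 5412 J.
W_total = 0 + 5412 = 5412 J.

W_total ≈ 5410 J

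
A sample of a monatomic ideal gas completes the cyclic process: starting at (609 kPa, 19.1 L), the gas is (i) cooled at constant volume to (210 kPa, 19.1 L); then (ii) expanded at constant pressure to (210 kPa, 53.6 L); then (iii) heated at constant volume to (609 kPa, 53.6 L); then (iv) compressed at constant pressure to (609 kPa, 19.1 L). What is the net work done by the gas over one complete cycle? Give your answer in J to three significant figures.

Constant-volume legs do no work.
W(ii) = (210)(53.6 − 19.1) = 7245 J; W(iv) = (609)(19.1 − 53.6) = -21010 J.
W_net = 7245 − 21010 = -13766 J (the counter-clockwise enclosed area).

W_net ≈ -13800 J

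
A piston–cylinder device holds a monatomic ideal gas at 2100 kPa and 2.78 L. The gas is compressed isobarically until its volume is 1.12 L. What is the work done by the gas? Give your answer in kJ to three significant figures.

W ≈ -3.49 kJ

Isobaric: W = P ΔV.
W = (2100 kPa)(1.12 − 2.78 L) = (2100)(-1.66) = -3486 J.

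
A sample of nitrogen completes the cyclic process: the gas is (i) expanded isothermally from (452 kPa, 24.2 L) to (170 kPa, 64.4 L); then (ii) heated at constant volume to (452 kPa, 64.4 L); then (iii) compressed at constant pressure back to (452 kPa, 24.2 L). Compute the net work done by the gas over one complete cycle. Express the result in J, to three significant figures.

W_net ≈ -7460 J

Leg (i): W = PᵢVᵢ ln(V_f/Vᵢ) = (10938) ln(64.4/24.2) = 10706 J.
Leg (ii): W = 0.
Leg (iii): W = PΔV = (452)(24.2 − 64.4) = -18170 J.
W_net = 10706 − 18170 = -7464 J.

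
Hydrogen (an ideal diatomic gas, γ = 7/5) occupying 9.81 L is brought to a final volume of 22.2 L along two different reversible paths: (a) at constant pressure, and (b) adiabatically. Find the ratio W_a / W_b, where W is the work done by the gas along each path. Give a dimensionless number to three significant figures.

W_a / W_b ≈ 1.81

Path (a) isobaric: W = P₁(V₂ − V₁) → W_a/(P₁V₁) = 1.263.
Path (b) adiabatic: W = P₁V₁(1 − (V₁/V₂)^(γ−1))/(γ−1) → W_b/(P₁V₁) = 0.6967.
W_a / W_b = 1.263 / 0.6967 = 1.813.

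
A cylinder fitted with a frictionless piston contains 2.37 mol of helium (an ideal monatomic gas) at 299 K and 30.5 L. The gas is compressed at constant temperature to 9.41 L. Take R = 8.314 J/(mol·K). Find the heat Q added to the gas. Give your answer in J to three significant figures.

Q ≈ -6930 J

Isothermal ⇒ ΔU = 0, so Q = W = nRT ln(V₂/V₁).
Q = (2.37)(8.314)(299) ln(9.41/30.5) = 5892 × -1.176 = -6928 J.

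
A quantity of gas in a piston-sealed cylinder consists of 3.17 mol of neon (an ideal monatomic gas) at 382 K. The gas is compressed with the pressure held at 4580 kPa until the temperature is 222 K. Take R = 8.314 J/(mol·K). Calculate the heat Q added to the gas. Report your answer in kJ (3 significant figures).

Q ≈ -10.5 kJ

Isobaric: W = nRΔT = (3.17)(8.314)(-160) = -4217 J.
ΔU = nCᵥΔT with Cᵥ = 3R/2: ΔU = (3.17)(12.47)(-160) = -6325 J.
Q = ΔU + W = -6325 − 4217 = -10542 J.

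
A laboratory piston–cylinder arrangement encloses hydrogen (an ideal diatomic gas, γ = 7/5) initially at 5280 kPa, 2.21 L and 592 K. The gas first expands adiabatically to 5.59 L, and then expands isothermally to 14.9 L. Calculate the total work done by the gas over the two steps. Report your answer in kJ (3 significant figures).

Step 1 (adiabatic): W = (P₁V₁ − P₂V₂)/(γ−1) = (11669 − 8050)/0.4 = 9046 J.
After step 1: P = 1440 kPa, V = 5.59 L, T = 408.4 K.
Step 2 (isothermal): W = P₁V₁ ln(V₂/V₁) = (8050) ln(14.9/5.59) = 7892 J.
W_total = 9046 + 7892 = 16938 J.

W_total ≈ 16.9 kJ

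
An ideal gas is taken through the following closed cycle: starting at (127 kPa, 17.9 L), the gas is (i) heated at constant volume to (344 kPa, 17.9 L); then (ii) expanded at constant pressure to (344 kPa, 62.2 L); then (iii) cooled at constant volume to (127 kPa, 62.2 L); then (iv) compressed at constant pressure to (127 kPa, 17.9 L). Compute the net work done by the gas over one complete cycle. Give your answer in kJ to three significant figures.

Constant-volume legs do no work.
W(ii) = (344)(62.2 − 17.9) = 15239 J; W(iv) = (127)(17.9 − 62.2) = -5626 J.
W_net = 15239 − 5626 = 9613 J (the clockwise enclosed area).

W_net ≈ 9.61 kJ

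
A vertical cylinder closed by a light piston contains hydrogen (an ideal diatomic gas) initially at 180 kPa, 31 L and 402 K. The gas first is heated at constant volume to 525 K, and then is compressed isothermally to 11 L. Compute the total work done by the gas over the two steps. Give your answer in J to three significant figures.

W_total ≈ -7550 J

Step 1 (isochoric): W = 0 (constant volume).
After step 1: P = 235.1 kPa (V unchanged).
Step 2 (isothermal): W = P₁V₁ ln(V₂/V₁) = (7287) ln(11/31) = -7550 J.
W_total = 0 − 7550 = -7550 J.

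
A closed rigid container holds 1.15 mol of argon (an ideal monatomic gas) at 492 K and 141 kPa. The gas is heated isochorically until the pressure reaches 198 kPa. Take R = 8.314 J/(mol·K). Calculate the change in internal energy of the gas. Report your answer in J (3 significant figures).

Constant volume ⇒ W = 0, so Q = ΔU = nCᵥΔT with Cᵥ = 3R/2 = 12.47 J/(mol·K).
At constant V, T₂/T₁ = P₂/P₁ ⇒ ΔT = T₁(P₂/P₁ − 1) = 492·(198/141 − 1) = 198.9 K.
ΔU = (1.15)(12.47)(198.9) = 2852 J.

ΔU ≈ 2850 J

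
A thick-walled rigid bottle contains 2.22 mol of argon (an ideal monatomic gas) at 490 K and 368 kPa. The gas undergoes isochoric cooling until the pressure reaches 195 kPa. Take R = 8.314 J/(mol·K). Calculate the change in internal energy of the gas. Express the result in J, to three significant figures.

Constant volume ⇒ W = 0, so Q = ΔU = nCᵥΔT with Cᵥ = 3R/2 = 12.47 J/(mol·K).
At constant V, T₂/T₁ = P₂/P₁ ⇒ ΔT = T₁(P₂/P₁ − 1) = 490·(195/368 − 1) = -230.4 K.
ΔU = (2.22)(12.47)(-230.4) = -6377 J.

ΔU ≈ -6380 J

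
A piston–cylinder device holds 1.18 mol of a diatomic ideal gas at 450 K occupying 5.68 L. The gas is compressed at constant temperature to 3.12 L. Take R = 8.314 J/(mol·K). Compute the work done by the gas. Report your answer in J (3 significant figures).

W ≈ -2640 J

Isothermal: W = nRT ln(V₂/V₁).
W = (1.18)(8.314)(450) × ln(3.12/5.68)
  = 4415 × -0.5991
W_by_gas = -2645 J.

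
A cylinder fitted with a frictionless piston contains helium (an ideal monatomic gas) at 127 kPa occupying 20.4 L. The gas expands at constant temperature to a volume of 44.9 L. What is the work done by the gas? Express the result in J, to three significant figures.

W ≈ 2040 J

Isothermal: W = nRT ln(V₂/V₁) = P₁V₁ ln(V₂/V₁).
P₁V₁ = (127 kPa)(20.4 L) = 2591 J.
W = 2591 × ln(44.9/20.4) = 2591 × 0.7889
W_by_gas = 2044 J.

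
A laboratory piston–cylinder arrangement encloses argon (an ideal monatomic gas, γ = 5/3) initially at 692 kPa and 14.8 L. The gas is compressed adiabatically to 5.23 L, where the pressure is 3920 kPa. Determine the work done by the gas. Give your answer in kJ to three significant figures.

W ≈ -15.4 kJ

Adiabatic: W = (P₁V₁ − P₂V₂)/(γ − 1) with γ = 5/3.
P₁V₁ = 10242 J, P₂V₂ = 20502 J.
W = (10242 − 20502) / 0.6667 = -15390 J.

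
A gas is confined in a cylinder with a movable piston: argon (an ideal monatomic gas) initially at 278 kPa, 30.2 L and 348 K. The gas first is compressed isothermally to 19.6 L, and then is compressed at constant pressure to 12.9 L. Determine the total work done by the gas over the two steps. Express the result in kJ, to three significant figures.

Step 1 (isothermal): W = P₁V₁ ln(V₂/V₁) = (8396) ln(19.6/30.2) = -3630 J.
After step 1: P = 428.3 kPa, V = 19.6 L, T = 348 K.
Step 2 (isobaric): W = PΔV = (428.3 kPa)(12.9 − 19.6 L) = -2870 J.
W_total = -3630 − 2870 = -6499 J.

W_total ≈ -6.50 kJ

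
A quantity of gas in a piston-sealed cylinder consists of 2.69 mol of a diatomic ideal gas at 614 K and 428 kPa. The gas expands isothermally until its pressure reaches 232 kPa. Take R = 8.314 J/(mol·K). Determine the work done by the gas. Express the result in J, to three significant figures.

Isothermal process: W = nRT ln(V₂/V₁) = nRT ln(P₁/P₂).
W = (2.69)(8.314)(614) × ln(428/232)
  = 13732 × ln(1.845) = 13732 × 0.6124
W_by_gas = 8409 J.

W ≈ 8410 J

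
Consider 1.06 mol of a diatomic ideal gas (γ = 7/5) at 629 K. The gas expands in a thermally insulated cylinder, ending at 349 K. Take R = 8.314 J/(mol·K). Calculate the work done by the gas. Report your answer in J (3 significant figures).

W ≈ 6170 J

Adiabatic ⇒ Q = 0, so W_by = −ΔU = nCᵥ(T₁ − T₂).
Cᵥ = 5R/2 = 20.79 J/(mol·K).
W = (1.06)(20.79)(629 − 349) = 6169 J.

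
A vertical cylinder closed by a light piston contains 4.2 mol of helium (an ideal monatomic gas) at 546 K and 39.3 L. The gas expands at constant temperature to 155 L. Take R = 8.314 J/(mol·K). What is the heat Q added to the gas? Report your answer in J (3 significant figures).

Q ≈ 26200 J

Isothermal ⇒ ΔU = 0, so Q = W = nRT ln(V₂/V₁).
Q = (4.2)(8.314)(546) ln(155/39.3) = 19066 × 1.372 = 26162 J.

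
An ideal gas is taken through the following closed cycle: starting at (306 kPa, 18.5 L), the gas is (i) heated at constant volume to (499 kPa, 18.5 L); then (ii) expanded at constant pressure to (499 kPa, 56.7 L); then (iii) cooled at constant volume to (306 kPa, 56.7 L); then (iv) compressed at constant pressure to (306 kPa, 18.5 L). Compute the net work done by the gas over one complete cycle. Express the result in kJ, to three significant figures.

W_net ≈ 7.37 kJ

Constant-volume legs do no work.
W(ii) = (499)(56.7 − 18.5) = 19062 J; W(iv) = (306)(18.5 − 56.7) = -11689 J.
W_net = 19062 − 11689 = 7373 J (the clockwise enclosed area).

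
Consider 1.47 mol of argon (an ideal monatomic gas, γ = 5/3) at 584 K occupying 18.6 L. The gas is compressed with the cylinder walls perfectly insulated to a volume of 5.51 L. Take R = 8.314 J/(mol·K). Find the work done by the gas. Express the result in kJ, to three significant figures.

Adiabatic: TV^(γ−1) = const with γ = 5/3.
T₂ = T₁ (V₁/V₂)^(γ−1) = 584 × (18.6/5.51)^0.667 = 584 × 2.25 = 1314 K.
W_by = nCᵥ(T₁ − T₂) = (1.47)(12.47)(584 − 1314) = -13386 J.

W ≈ -13.4 kJ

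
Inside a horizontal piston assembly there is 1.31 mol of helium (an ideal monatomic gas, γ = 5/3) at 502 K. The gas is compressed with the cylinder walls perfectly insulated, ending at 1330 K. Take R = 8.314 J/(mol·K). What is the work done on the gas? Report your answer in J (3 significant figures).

Adiabatic ⇒ Q = 0, so W_by = −ΔU = nCᵥ(T₁ − T₂).
Cᵥ = 3R/2 = 12.47 J/(mol·K).
W = (1.31)(12.47)(502 − 1330) = -13527 J.
Work on gas = −W_by = 13527 J.

W ≈ 13500 J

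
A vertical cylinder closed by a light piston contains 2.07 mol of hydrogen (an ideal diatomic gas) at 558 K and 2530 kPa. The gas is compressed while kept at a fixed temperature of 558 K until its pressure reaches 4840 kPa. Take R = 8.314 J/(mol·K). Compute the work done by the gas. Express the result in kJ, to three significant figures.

W ≈ -6.23 kJ

Isothermal process: W = nRT ln(V₂/V₁) = nRT ln(P₁/P₂).
W = (2.07)(8.314)(558) × ln(2530/4840)
  = 9603 × ln(0.5227) = 9603 × -0.6487
W_by_gas = -6230 J.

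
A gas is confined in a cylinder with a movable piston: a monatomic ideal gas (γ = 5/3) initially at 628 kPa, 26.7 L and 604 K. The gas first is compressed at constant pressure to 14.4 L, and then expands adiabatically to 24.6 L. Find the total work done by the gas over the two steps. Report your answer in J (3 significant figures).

W_total ≈ -3650 J

Step 1 (isobaric): W = PΔV = (628 kPa)(14.4 − 26.7 L) = -7724 J.
After step 1: P = 628 kPa, V = 14.4 L, T = 325.8 K.
Step 2 (adiabatic): W = (P₁V₁ − P₂V₂)/(γ−1) = (9043 − 6328)/0.667 = 4073 J.
W_total = -7724 + 4073 = -3652 J.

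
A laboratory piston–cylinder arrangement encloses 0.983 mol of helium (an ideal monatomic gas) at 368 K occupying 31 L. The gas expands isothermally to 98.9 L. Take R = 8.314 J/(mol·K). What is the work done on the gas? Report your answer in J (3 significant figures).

Isothermal: W = nRT ln(V₂/V₁).
W = (0.983)(8.314)(368) × ln(98.9/31)
  = 3008 × 1.16
W_by_gas = 3489 J; work on gas = −W_by = -3489 J.

W ≈ -3490 J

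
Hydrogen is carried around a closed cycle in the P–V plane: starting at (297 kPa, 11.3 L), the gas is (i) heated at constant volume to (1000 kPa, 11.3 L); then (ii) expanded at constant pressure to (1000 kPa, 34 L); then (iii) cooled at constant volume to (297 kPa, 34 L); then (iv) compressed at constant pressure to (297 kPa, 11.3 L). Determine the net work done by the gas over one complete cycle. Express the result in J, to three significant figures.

W_net ≈ 16000 J

Constant-volume legs do no work.
W(ii) = (1000)(34 − 11.3) = 22700 J; W(iv) = (297)(11.3 − 34) = -6742 J.
W_net = 22700 − 6742 = 15958 J (the clockwise enclosed area).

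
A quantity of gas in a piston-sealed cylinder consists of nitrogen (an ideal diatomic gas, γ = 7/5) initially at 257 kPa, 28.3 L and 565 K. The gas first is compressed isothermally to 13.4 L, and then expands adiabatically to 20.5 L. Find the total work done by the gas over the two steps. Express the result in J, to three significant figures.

W_total ≈ -2590 J

Step 1 (isothermal): W = P₁V₁ ln(V₂/V₁) = (7273) ln(13.4/28.3) = -5437 J.
After step 1: P = 542.8 kPa, V = 13.4 L, T = 565 K.
Step 2 (adiabatic): W = (P₁V₁ − P₂V₂)/(γ−1) = (7273 − 6136)/0.4 = 2844 J.
W_total = -5437 + 2844 = -2594 J.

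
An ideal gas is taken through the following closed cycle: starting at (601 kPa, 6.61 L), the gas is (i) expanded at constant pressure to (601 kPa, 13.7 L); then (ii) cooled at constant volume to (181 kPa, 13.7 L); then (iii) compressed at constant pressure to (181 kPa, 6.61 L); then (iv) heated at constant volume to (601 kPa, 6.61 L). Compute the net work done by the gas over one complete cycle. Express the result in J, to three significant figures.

W_net ≈ 2980 J

Constant-volume legs do no work.
W(i) = (601)(13.7 − 6.61) = 4261 J; W(iii) = (181)(6.61 − 13.7) = -1283 J.
W_net = 4261 − 1283 = 2978 J (the clockwise enclosed area).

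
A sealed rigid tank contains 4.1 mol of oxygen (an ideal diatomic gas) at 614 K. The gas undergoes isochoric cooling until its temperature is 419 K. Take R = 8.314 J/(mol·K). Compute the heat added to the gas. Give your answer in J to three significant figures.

Q ≈ -16600 J

Constant volume ⇒ W = 0, so Q = ΔU = nCᵥΔT with Cᵥ = 5R/2 = 20.79 J/(mol·K).
ΔU = (4.1)(20.79)(419 − 614) = -16618 J.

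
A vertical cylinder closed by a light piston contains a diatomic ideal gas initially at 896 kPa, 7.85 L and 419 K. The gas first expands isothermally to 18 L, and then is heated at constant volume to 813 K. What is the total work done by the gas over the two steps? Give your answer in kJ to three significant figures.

Step 1 (isothermal): W = P₁V₁ ln(V₂/V₁) = (7034) ln(18/7.85) = 5837 J.
Step 2 (isochoric): W = 0 (constant volume).
W_total = 5837 + 0 = 5837 J.

W_total ≈ 5.84 kJ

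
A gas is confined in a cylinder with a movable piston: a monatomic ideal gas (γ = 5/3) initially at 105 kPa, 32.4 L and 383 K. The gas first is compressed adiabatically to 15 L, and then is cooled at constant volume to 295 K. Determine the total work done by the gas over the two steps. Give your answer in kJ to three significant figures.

W_total ≈ -3.42 kJ

Step 1 (adiabatic): W = (P₁V₁ − P₂V₂)/(γ−1) = (3402 − 5685)/0.667 = -3424 J.
Step 2 (isochoric): W = 0 (constant volume).
W_total = -3424 + 0 = -3424 J.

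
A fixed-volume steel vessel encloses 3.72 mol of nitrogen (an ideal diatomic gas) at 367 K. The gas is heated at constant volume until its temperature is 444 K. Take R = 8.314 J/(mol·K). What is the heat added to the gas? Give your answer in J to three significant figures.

Constant volume ⇒ W = 0, so Q = ΔU = nCᵥΔT with Cᵥ = 5R/2 = 20.79 J/(mol·K).
ΔU = (3.72)(20.79)(444 − 367) = 5954 J.

Q ≈ 5950 J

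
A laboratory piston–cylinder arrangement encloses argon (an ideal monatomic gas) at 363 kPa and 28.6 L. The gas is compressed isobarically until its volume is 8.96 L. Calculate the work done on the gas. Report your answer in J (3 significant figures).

Isobaric: W = P ΔV.
W = (363 kPa)(8.96 − 28.6 L) = (363)(-19.64) = -7129 J.
Work on gas = −W_by = 7129 J.

W ≈ 7130 J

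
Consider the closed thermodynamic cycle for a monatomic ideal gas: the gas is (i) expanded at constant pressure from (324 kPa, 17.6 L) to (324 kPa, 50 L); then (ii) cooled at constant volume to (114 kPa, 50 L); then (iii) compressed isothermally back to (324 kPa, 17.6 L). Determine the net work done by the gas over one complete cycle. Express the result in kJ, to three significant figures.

Leg (i): W = PΔV = (324)(50 − 17.6) = 10498 J.
Leg (ii): W = 0.
Leg (iii): W = PᵢVᵢ ln(V_f/Vᵢ) = (5700) ln(17.6/50) = -5952 J.
W_net = 10498 − 5952 = 4546 J.

W_net ≈ 4.55 kJ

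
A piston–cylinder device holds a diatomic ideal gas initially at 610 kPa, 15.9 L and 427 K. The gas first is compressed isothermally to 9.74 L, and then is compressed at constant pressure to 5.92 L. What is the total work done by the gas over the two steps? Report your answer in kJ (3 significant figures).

Step 1 (isothermal): W = P₁V₁ ln(V₂/V₁) = (9699) ln(9.74/15.9) = -4753 J.
After step 1: P = 995.8 kPa, V = 9.74 L, T = 427 K.
Step 2 (isobaric): W = PΔV = (995.8 kPa)(5.92 − 9.74 L) = -3804 J.
W_total = -4753 − 3804 = -8557 J.

W_total ≈ -8.56 kJ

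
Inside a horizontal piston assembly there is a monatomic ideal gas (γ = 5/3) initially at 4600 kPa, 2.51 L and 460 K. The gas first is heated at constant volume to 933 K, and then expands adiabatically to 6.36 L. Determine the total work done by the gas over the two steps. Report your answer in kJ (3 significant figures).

Step 1 (isochoric): W = 0 (constant volume).
After step 1: P = 9330 kPa (V unchanged).
Step 2 (adiabatic): W = (P₁V₁ − P₂V₂)/(γ−1) = (23418 − 12600)/0.667 = 16228 J.
W_total = 0 + 16228 = 16228 J.

W_total ≈ 16.2 kJ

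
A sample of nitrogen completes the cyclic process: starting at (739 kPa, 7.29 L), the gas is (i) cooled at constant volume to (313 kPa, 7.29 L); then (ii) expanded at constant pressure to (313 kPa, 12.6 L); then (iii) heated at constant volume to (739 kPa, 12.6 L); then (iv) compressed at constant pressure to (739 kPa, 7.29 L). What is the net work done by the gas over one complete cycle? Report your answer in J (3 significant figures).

W_net ≈ -2260 J

Constant-volume legs do no work.
W(ii) = (313)(12.6 − 7.29) = 1662 J; W(iv) = (739)(7.29 − 12.6) = -3924 J.
W_net = 1662 − 3924 = -2262 J (the counter-clockwise enclosed area).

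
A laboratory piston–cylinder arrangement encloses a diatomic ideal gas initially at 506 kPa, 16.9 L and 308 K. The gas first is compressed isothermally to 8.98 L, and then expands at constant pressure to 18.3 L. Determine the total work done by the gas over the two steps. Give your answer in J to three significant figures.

W_total ≈ 3470 J

Step 1 (isothermal): W = P₁V₁ ln(V₂/V₁) = (8551) ln(8.98/16.9) = -5407 J.
After step 1: P = 952.3 kPa, V = 8.98 L, T = 308 K.
Step 2 (isobaric): W = PΔV = (952.3 kPa)(18.3 − 8.98 L) = 8875 J.
W_total = -5407 + 8875 = 3468 J.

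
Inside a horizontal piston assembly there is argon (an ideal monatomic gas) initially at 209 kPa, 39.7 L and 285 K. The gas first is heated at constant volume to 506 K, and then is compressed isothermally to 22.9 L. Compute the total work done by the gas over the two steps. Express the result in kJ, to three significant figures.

W_total ≈ -8.11 kJ

Step 1 (isochoric): W = 0 (constant volume).
After step 1: P = 371.1 kPa (V unchanged).
Step 2 (isothermal): W = P₁V₁ ln(V₂/V₁) = (14731) ln(22.9/39.7) = -8105 J.
W_total = 0 − 8105 = -8105 J.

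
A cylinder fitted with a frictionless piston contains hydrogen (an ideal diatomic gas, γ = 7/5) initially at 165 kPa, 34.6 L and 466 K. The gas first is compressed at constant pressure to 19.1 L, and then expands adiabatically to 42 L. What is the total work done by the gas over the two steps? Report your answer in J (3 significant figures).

W_total ≈ -427 J

Step 1 (isobaric): W = PΔV = (165 kPa)(19.1 − 34.6 L) = -2558 J.
After step 1: P = 165 kPa, V = 19.1 L, T = 257.2 K.
Step 2 (adiabatic): W = (P₁V₁ − P₂V₂)/(γ−1) = (3152 − 2299)/0.4 = 2130 J.
W_total = -2558 + 2130 = -427.5 J.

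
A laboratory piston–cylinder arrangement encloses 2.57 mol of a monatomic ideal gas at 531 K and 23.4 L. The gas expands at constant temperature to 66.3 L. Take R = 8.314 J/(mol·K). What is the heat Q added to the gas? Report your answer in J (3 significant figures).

Isothermal ⇒ ΔU = 0, so Q = W = nRT ln(V₂/V₁).
Q = (2.57)(8.314)(531) ln(66.3/23.4) = 11346 × 1.041 = 11816 J.

Q ≈ 11800 J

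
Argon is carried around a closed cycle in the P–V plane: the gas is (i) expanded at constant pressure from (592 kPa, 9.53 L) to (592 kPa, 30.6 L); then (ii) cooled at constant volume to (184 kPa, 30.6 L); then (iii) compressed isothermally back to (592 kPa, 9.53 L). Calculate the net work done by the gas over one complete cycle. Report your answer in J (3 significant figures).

Leg (i): W = PΔV = (592)(30.6 − 9.53) = 12473 J.
Leg (ii): W = 0.
Leg (iii): W = PᵢVᵢ ln(V_f/Vᵢ) = (5630) ln(9.53/30.6) = -6568 J.
W_net = 12473 − 6568 = 5905 J.

W_net ≈ 5910 J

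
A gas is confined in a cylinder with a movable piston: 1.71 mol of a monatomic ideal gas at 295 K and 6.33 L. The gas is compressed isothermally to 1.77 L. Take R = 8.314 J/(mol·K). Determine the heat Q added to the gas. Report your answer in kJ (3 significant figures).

Q ≈ -5.34 kJ

Isothermal ⇒ ΔU = 0, so Q = W = nRT ln(V₂/V₁).
Q = (1.71)(8.314)(295) ln(1.77/6.33) = 4194 × -1.274 = -5344 J.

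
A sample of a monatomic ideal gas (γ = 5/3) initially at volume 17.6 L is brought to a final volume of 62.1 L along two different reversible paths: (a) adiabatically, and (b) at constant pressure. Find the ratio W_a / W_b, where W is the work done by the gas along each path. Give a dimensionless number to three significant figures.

W_a / W_b ≈ 0.337

Path (a) adiabatic: W = P₁V₁(1 − (V₁/V₂)^(γ−1))/(γ−1) → W_a/(P₁V₁) = 0.8528.
Path (b) isobaric: W = P₁(V₂ − V₁) → W_b/(P₁V₁) = 2.528.
W_a / W_b = 0.8528 / 2.528 = 0.3373.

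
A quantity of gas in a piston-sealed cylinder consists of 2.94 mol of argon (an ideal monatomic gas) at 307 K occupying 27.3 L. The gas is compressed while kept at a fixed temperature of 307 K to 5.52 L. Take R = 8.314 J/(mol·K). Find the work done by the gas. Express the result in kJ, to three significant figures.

W ≈ -12.0 kJ

Isothermal: W = nRT ln(V₂/V₁).
W = (2.94)(8.314)(307) × ln(5.52/27.3)
  = 7504 × -1.599
W_by_gas = -11995 J.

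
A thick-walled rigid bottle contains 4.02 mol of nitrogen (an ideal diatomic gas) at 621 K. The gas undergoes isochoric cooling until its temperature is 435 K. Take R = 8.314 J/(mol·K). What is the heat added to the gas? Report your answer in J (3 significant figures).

Q ≈ -15500 J

Constant volume ⇒ W = 0, so Q = ΔU = nCᵥΔT with Cᵥ = 5R/2 = 20.79 J/(mol·K).
ΔU = (4.02)(20.79)(435 − 621) = -15541 J.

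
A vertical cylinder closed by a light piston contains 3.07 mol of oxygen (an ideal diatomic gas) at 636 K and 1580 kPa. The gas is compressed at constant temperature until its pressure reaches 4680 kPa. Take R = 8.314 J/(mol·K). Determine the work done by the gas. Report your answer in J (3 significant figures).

W ≈ -17600 J

Isothermal process: W = nRT ln(V₂/V₁) = nRT ln(P₁/P₂).
W = (3.07)(8.314)(636) × ln(1580/4680)
  = 16233 × ln(0.3376) = 16233 × -1.086
W_by_gas = -17627 J.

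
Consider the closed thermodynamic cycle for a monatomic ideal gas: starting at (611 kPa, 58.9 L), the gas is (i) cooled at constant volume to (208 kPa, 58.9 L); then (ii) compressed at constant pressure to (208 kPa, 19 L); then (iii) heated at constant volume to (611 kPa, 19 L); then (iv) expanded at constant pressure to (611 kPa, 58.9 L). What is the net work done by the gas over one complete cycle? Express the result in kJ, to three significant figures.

Constant-volume legs do no work.
W(ii) = (208)(19 − 58.9) = -8299 J; W(iv) = (611)(58.9 − 19) = 24379 J.
W_net = -8299 + 24379 = 16080 J (the clockwise enclosed area).

W_net ≈ 16.1 kJ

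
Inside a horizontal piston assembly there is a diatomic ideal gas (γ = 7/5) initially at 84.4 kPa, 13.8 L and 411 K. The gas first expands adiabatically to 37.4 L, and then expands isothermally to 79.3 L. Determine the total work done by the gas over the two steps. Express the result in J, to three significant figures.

Step 1 (adiabatic): W = (P₁V₁ − P₂V₂)/(γ−1) = (1165 − 781.7)/0.4 = 957.6 J.
After step 1: P = 20.9 kPa, V = 37.4 L, T = 275.8 K.
Step 2 (isothermal): W = P₁V₁ ln(V₂/V₁) = (781.7) ln(79.3/37.4) = 587.5 J.
W_total = 957.6 + 587.5 = 1545 J.

W_total ≈ 1550 J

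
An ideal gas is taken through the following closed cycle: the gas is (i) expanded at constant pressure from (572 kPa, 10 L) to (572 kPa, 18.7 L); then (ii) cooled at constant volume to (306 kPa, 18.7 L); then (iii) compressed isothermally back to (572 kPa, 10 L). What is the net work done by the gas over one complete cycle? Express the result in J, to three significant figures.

W_net ≈ 1390 J

Leg (i): W = PΔV = (572)(18.7 − 10) = 4976 J.
Leg (ii): W = 0.
Leg (iii): W = PᵢVᵢ ln(V_f/Vᵢ) = (5722) ln(10/18.7) = -3582 J.
W_net = 4976 − 3582 = 1395 J.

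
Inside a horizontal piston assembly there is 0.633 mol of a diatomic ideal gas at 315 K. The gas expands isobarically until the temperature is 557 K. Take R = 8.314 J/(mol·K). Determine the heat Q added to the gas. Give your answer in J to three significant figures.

Isobaric: W = nRΔT = (0.633)(8.314)(242) = 1274 J.
ΔU = nCᵥΔT with Cᵥ = 5R/2: ΔU = (0.633)(20.79)(242) = 3184 J.
Q = ΔU + W = 3184 + 1274 = 4458 J.

Q ≈ 4460 J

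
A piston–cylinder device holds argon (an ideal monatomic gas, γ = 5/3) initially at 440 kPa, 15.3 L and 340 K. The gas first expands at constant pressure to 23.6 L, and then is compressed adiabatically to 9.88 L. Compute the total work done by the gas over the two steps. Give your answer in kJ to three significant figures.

Step 1 (isobaric): W = PΔV = (440 kPa)(23.6 − 15.3 L) = 3652 J.
After step 1: P = 440 kPa, V = 23.6 L, T = 524.4 K.
Step 2 (adiabatic): W = (P₁V₁ − P₂V₂)/(γ−1) = (10384 − 18555)/0.667 = -12257 J.
W_total = 3652 − 12257 = -8605 J.

W_total ≈ -8.60 kJ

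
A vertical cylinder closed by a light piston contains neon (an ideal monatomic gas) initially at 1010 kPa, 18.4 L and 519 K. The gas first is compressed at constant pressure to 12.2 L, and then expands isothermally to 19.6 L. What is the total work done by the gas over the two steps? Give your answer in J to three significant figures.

Step 1 (isobaric): W = PΔV = (1010 kPa)(12.2 − 18.4 L) = -6262 J.
After step 1: P = 1010 kPa, V = 12.2 L, T = 344.1 K.
Step 2 (isothermal): W = P₁V₁ ln(V₂/V₁) = (12322) ln(19.6/12.2) = 5842 J.
W_total = -6262 + 5842 = -420.2 J.

W_total ≈ -420 J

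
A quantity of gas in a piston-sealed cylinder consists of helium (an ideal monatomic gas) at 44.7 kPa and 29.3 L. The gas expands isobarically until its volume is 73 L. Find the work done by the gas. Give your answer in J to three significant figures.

Isobaric: W = P ΔV.
W = (44.7 kPa)(73 − 29.3 L) = (44.7)(43.7) = 1953 J.

W ≈ 1950 J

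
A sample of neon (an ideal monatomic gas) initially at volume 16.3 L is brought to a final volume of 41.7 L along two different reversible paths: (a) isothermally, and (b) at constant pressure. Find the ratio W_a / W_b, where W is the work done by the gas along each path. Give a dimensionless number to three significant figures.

Path (a) isothermal: W = P₁V₁ ln(V₂/V₁) → W_a/(P₁V₁) = 0.9393.
Path (b) isobaric: W = P₁(V₂ − V₁) → W_b/(P₁V₁) = 1.558.
W_a / W_b = 0.9393 / 1.558 = 0.6028.

W_a / W_b ≈ 0.603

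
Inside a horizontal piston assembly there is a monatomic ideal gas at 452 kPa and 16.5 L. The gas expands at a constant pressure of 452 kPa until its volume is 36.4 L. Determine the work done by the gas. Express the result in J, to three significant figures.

W ≈ 8990 J

Isobaric: W = P ΔV.
W = (452 kPa)(36.4 − 16.5 L) = (452)(19.9) = 8995 J.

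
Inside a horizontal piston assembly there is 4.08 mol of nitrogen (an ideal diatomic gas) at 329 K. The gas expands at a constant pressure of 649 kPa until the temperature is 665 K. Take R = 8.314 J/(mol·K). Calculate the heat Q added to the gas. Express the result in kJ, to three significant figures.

Q ≈ 39.9 kJ

Isobaric: W = nRΔT = (4.08)(8.314)(336) = 11397 J.
ΔU = nCᵥΔT with Cᵥ = 5R/2: ΔU = (4.08)(20.79)(336) = 28494 J.
Q = ΔU + W = 28494 + 11397 = 39891 J.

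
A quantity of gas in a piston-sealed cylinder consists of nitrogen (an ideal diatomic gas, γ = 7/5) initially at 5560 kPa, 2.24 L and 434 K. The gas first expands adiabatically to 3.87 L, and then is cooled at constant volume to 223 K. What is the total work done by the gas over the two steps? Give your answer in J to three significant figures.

Step 1 (adiabatic): W = (P₁V₁ − P₂V₂)/(γ−1) = (12454 − 10008)/0.4 = 6117 J.
Step 2 (isochoric): W = 0 (constant volume).
W_total = 6117 + 0 = 6117 J.

W_total ≈ 6120 J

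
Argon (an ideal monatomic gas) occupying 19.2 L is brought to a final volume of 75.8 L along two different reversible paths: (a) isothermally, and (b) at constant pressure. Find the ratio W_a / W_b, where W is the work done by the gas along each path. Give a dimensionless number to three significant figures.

Path (a) isothermal: W = P₁V₁ ln(V₂/V₁) → W_a/(P₁V₁) = 1.373.
Path (b) isobaric: W = P₁(V₂ − V₁) → W_b/(P₁V₁) = 2.948.
W_a / W_b = 1.373 / 2.948 = 0.4658.

W_a / W_b ≈ 0.466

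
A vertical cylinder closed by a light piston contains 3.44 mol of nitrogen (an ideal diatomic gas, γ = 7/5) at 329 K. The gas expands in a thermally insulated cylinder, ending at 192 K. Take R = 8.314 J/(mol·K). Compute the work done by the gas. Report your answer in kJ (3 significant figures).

Adiabatic ⇒ Q = 0, so W_by = −ΔU = nCᵥ(T₁ − T₂).
Cᵥ = 5R/2 = 20.79 J/(mol·K).
W = (3.44)(20.79)(329 − 192) = 9796 J.

W ≈ 9.80 kJ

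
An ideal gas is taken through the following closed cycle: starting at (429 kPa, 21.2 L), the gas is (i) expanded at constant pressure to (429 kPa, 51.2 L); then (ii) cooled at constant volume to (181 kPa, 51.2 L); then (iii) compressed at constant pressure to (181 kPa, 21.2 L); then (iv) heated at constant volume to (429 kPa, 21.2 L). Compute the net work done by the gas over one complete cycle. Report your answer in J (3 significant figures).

W_net ≈ 7440 J

Constant-volume legs do no work.
W(i) = (429)(51.2 − 21.2) = 12870 J; W(iii) = (181)(21.2 − 51.2) = -5430 J.
W_net = 12870 − 5430 = 7440 J (the clockwise enclosed area).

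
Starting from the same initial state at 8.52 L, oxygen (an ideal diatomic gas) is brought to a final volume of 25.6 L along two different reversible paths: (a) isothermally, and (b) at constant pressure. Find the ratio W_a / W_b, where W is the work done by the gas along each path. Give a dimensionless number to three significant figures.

Path (a) isothermal: W = P₁V₁ ln(V₂/V₁) → W_a/(P₁V₁) = 1.1.
Path (b) isobaric: W = P₁(V₂ − V₁) → W_b/(P₁V₁) = 2.005.
W_a / W_b = 1.1 / 2.005 = 0.5488.

W_a / W_b ≈ 0.549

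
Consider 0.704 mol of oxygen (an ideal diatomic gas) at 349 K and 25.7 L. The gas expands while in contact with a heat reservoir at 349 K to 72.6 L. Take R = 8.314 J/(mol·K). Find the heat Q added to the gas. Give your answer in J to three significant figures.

Q ≈ 2120 J

Isothermal ⇒ ΔU = 0, so Q = W = nRT ln(V₂/V₁).
Q = (0.704)(8.314)(349) ln(72.6/25.7) = 2043 × 1.038 = 2121 J.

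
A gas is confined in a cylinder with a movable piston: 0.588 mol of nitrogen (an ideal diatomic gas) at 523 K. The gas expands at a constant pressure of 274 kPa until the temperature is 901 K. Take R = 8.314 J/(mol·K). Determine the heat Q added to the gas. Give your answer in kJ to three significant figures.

Q ≈ 6.47 kJ

Isobaric: W = nRΔT = (0.588)(8.314)(378) = 1848 J.
ΔU = nCᵥΔT with Cᵥ = 5R/2: ΔU = (0.588)(20.79)(378) = 4620 J.
Q = ΔU + W = 4620 + 1848 = 6468 J.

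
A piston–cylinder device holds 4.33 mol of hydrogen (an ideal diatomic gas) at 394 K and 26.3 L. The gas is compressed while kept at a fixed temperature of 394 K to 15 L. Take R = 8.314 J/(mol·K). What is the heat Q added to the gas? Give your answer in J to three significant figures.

Isothermal ⇒ ΔU = 0, so Q = W = nRT ln(V₂/V₁).
Q = (4.33)(8.314)(394) ln(15/26.3) = 14184 × -0.5615 = -7964 J.

Q ≈ -7960 J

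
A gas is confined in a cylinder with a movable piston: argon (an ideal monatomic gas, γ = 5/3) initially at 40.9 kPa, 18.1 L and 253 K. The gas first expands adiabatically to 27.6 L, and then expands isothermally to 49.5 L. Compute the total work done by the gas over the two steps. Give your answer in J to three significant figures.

Step 1 (adiabatic): W = (P₁V₁ − P₂V₂)/(γ−1) = (740.3 − 558.8)/0.667 = 272.3 J.
After step 1: P = 20.25 kPa, V = 27.6 L, T = 191 K.
Step 2 (isothermal): W = P₁V₁ ln(V₂/V₁) = (558.8) ln(49.5/27.6) = 326.4 J.
W_total = 272.3 + 326.4 = 598.7 J.

W_total ≈ 599 J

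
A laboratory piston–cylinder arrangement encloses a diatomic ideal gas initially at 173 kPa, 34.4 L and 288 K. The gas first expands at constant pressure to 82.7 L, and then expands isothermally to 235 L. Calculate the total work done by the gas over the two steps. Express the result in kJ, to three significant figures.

Step 1 (isobaric): W = PΔV = (173 kPa)(82.7 − 34.4 L) = 8356 J.
After step 1: P = 173 kPa, V = 82.7 L, T = 692.4 K.
Step 2 (isothermal): W = P₁V₁ ln(V₂/V₁) = (14307) ln(235/82.7) = 14942 J.
W_total = 8356 + 14942 = 23298 J.

W_total ≈ 23.3 kJ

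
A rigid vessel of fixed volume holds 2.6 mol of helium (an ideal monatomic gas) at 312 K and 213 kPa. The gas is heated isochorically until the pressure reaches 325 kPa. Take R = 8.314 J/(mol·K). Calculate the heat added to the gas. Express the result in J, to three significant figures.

Q ≈ 5320 J

Constant volume ⇒ W = 0, so Q = ΔU = nCᵥΔT with Cᵥ = 3R/2 = 12.47 J/(mol·K).
At constant V, T₂/T₁ = P₂/P₁ ⇒ ΔT = T₁(P₂/P₁ − 1) = 312·(325/213 − 1) = 164.1 K.
ΔU = (2.6)(12.47)(164.1) = 5319 J.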